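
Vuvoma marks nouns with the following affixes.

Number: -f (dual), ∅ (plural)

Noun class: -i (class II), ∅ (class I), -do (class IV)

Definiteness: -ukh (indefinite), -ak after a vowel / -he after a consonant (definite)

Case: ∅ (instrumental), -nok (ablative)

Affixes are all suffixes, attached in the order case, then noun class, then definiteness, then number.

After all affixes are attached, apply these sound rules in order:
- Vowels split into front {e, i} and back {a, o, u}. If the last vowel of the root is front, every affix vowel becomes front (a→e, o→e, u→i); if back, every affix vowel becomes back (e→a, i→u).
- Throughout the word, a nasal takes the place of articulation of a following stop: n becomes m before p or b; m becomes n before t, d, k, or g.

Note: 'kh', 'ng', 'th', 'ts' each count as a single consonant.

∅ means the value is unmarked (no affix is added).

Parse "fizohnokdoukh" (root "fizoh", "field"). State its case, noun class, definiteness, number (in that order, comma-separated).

Segment: fizoh-nok-do-ukh.
case: -nok → ablative.
noun class: -do → class IV.
definiteness: -ukh → indefinite.
number: ∅ → plural.

ablative, class IV, indefinite, plural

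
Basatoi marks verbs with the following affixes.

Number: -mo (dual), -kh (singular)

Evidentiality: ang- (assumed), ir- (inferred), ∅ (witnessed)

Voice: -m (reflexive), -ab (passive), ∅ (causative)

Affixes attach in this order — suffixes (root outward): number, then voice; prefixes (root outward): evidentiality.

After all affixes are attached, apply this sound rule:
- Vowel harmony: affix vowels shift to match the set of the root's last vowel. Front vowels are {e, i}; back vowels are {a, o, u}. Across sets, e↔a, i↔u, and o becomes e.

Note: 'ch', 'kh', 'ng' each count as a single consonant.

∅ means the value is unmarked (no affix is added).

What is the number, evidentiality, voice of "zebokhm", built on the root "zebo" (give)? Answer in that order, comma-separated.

singular, witnessed, reflexive

Segment: zebo-kh-m.
number: -kh → singular.
evidentiality: ∅ → witnessed.
voice: -m → reflexive.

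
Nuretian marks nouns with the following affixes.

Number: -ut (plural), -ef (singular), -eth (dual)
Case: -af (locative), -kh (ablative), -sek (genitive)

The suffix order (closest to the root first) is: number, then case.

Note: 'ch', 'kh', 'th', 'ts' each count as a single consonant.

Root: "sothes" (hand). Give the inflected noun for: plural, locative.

Attach number plural -ut → sothesut.
Attach case locative -af → sothesutaf.

sothesutaf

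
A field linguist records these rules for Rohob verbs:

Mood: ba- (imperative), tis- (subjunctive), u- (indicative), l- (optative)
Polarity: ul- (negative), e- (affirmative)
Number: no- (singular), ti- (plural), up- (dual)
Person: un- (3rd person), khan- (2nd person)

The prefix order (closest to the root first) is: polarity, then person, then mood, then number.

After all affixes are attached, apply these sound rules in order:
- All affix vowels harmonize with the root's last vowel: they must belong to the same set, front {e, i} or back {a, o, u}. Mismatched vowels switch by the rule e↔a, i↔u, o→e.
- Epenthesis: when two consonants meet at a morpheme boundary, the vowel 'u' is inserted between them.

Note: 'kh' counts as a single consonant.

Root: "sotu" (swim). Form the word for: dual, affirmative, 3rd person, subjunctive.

uputusunasotu

Attach polarity affirmative e- → esotu.
Attach person 3rd person un- → unesotu.
Attach mood subjunctive tis- → tisunesotu.
Attach number dual up- → uptisunesotu.
Apply vowel harmony: uptisunesotu → uptusunasotu.
Apply epenthesis: uptusunasotu → uputusunasotu.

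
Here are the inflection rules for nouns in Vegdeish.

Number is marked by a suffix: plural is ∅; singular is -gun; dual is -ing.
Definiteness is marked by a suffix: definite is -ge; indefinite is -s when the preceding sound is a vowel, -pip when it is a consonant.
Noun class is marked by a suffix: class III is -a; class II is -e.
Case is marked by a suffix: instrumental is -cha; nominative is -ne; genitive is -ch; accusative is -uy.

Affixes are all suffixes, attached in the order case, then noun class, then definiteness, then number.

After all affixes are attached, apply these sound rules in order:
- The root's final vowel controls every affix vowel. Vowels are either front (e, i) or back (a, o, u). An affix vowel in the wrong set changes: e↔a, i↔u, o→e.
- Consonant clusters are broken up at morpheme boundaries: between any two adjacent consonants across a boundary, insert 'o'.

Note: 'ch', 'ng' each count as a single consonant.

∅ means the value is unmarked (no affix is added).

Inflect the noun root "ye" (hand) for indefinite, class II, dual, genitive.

yechesing

Attach case genitive -ch → yech.
Attach noun class class II -e → yeche.
Attach definiteness indefinite -s (after vowel 'e') → yeches.
Attach number dual -ing → yechesing.
Vowel harmony: no change.
Epenthesis: no change.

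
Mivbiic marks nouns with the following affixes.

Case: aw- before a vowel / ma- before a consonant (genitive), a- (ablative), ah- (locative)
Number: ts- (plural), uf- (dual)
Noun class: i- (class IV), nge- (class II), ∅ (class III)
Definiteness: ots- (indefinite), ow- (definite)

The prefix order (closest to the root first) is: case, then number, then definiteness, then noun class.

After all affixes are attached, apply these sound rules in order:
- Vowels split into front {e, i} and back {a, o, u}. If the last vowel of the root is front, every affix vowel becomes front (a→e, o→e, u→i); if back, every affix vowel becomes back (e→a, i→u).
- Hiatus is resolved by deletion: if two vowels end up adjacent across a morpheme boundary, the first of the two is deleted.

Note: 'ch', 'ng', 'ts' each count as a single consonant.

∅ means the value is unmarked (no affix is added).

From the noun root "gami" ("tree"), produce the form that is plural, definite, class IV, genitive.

ewtsmegami

Attach case genitive ma- (before consonant 'g') → magami.
Attach number plural ts- → tsmagami.
Attach definiteness definite ow- → owtsmagami.
Attach noun class class IV i- → iowtsmagami.
Apply vowel harmony: iowtsmagami → iewtsmegami.
Apply vowel deletion: iewtsmegami → ewtsmegami.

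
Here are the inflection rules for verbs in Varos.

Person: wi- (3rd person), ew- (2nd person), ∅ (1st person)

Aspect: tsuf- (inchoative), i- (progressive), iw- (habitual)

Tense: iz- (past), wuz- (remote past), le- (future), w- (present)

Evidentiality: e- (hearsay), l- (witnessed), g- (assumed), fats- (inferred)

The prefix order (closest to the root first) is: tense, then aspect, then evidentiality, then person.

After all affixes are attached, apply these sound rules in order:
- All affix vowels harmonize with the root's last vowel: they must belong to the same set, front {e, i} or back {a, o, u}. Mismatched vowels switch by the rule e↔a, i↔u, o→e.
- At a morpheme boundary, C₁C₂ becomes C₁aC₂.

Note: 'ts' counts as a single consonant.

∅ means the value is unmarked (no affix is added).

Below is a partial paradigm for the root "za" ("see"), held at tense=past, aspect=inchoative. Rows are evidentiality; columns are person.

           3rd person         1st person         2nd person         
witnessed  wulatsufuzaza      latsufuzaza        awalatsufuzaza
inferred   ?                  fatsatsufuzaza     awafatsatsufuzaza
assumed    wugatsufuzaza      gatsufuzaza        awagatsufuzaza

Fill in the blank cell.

wufatsatsufuzaza

Attach tense past iz- → izza.
Attach aspect inchoative tsuf- → tsufizza.
Attach evidentiality inferred fats- → fatstsufizza.
Attach person 3rd person wi- → wifatstsufizza.
Apply vowel harmony: wifatstsufizza → wufatstsufuzza.
Apply epenthesis: wufatstsufuzza → wufatsatsufuzaza.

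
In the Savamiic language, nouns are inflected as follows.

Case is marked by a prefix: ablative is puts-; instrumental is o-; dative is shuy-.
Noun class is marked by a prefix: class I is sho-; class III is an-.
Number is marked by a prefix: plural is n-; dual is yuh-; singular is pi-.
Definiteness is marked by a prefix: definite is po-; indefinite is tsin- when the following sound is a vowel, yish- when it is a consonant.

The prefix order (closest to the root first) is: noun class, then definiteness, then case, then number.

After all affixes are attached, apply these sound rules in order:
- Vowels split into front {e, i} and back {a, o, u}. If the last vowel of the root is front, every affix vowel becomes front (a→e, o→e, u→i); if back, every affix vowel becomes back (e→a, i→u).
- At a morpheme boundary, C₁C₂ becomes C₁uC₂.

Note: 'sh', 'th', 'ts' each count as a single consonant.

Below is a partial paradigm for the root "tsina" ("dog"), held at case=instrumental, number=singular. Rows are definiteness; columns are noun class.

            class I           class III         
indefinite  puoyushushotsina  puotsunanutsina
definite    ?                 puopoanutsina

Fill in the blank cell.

Attach noun class class I sho- → shotsina.
Attach definiteness definite po- → poshotsina.
Attach case instrumental o- → oposhotsina.
Attach number singular pi- → pioposhotsina.
Apply vowel harmony: pioposhotsina → puoposhotsina.
Epenthesis: no change.

puoposhotsina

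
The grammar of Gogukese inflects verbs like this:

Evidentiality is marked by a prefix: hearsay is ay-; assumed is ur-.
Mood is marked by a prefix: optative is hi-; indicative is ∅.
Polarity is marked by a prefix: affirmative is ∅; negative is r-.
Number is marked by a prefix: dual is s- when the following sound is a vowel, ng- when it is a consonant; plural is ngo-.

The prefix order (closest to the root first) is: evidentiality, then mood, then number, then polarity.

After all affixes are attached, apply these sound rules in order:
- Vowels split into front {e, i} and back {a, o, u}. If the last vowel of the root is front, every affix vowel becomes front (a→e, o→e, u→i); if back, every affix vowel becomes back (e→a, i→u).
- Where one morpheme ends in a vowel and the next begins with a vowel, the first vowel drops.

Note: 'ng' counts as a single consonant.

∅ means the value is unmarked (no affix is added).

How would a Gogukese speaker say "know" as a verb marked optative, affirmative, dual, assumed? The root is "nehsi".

Attach evidentiality assumed ur- → urnehsi.
Attach mood optative hi- → hiurnehsi.
Attach number dual ng- (before consonant 'h') → nghiurnehsi.
polarity = affirmative: zero marking, form stays nghiurnehsi.
Apply vowel harmony: nghiurnehsi → nghiirnehsi.
Apply vowel deletion: nghiirnehsi → nghirnehsi.

nghirnehsi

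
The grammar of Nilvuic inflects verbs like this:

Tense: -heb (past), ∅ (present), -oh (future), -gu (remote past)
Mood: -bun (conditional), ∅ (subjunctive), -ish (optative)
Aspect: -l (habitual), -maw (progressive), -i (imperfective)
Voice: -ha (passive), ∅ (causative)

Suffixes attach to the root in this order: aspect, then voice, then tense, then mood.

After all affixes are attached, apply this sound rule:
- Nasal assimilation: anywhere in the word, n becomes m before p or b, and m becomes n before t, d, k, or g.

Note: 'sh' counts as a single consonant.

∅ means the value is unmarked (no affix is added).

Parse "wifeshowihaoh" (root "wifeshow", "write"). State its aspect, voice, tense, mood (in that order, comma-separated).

Segment: wifeshow-i-ha-oh.
aspect: -i → imperfective.
voice: -ha → passive.
tense: -oh → future.
mood: ∅ → subjunctive.

imperfective, passive, future, subjunctive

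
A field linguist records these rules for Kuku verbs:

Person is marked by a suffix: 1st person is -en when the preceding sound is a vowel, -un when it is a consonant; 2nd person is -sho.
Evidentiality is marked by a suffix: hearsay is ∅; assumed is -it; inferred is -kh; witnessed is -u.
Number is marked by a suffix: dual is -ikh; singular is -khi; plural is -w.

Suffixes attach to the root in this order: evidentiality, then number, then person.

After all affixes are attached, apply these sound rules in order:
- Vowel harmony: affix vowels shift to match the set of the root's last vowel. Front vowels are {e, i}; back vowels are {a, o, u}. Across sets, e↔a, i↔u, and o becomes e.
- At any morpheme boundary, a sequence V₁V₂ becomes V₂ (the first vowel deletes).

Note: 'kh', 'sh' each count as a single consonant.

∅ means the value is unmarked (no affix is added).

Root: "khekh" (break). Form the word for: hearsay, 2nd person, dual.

evidentiality = hearsay: zero marking, form stays khekh.
Attach number dual -ikh → khekhikh.
Attach person 2nd person -sho → khekhikhsho.
Apply vowel harmony: khekhikhsho → khekhikhshe.
Vowel deletion: no change.

khekhikhshe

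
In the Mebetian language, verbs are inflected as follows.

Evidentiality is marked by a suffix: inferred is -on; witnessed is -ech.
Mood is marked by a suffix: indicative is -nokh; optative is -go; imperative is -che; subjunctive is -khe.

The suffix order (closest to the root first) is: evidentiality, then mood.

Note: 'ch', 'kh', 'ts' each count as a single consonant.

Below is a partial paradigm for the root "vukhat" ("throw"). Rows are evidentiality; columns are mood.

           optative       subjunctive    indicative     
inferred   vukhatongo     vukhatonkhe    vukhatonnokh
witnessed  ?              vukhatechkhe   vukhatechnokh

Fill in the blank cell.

vukhatechgo

Attach evidentiality witnessed -ech → vukhatech.
Attach mood optative -go → vukhatechgo.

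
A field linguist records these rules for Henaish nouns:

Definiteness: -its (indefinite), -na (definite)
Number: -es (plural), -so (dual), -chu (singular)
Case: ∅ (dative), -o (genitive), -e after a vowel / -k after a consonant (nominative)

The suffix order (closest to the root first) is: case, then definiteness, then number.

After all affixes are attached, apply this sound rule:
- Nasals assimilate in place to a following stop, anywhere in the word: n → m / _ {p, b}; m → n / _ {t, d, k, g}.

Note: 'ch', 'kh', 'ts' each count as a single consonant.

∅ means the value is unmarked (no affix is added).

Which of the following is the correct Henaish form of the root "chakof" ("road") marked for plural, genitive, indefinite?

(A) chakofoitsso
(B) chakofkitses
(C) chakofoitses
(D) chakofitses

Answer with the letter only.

Attach case genitive -o → chakofo.
Attach definiteness indefinite -its → chakofoits.
Attach number plural -es → chakofoitses.
Nasal assimilation: no change.
So the correct form is chakofoitses, option (C).
(D) chakofitses is wrong: it uses dative instead of genitive for case.
(A) chakofoitsso is wrong: it uses dual instead of plural for number.
(B) chakofkitses is wrong: it uses nominative instead of genitive for case.

C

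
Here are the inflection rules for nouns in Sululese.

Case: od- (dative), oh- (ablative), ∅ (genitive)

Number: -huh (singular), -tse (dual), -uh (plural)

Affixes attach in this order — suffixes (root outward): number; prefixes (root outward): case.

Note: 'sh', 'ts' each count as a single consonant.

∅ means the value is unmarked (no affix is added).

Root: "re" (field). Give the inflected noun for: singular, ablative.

Attach case ablative oh- → ohre.
Attach number singular -huh → ohrehuh.

ohrehuh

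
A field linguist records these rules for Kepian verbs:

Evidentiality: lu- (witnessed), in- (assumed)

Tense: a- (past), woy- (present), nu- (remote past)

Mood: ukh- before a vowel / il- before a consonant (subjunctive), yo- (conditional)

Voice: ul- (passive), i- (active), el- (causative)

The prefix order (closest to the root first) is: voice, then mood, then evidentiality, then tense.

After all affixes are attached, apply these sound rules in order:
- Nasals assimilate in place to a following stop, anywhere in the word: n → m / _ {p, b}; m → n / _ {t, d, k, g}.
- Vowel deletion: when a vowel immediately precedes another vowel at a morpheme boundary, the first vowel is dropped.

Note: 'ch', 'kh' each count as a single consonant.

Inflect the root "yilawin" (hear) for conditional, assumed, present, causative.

Attach voice causative el- → elyilawin.
Attach mood conditional yo- → yoelyilawin.
Attach evidentiality assumed in- → inyoelyilawin.
Attach tense present woy- → woyinyoelyilawin.
Nasal assimilation: no change.
Apply vowel deletion: woyinyoelyilawin → woyinyelyilawin.

woyinyelyilawin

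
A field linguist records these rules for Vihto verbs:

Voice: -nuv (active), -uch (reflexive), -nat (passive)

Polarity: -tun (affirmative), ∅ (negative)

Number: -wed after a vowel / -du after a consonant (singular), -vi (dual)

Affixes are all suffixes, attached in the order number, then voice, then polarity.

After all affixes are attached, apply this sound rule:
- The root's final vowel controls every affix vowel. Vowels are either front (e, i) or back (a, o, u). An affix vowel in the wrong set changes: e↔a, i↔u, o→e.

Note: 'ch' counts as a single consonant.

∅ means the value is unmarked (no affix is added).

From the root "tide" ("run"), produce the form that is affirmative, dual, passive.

Attach number dual -vi → tidevi.
Attach voice passive -nat → tidevinat.
Attach polarity affirmative -tun → tidevinattun.
Apply vowel harmony: tidevinattun → tidevinettin.

tidevinettin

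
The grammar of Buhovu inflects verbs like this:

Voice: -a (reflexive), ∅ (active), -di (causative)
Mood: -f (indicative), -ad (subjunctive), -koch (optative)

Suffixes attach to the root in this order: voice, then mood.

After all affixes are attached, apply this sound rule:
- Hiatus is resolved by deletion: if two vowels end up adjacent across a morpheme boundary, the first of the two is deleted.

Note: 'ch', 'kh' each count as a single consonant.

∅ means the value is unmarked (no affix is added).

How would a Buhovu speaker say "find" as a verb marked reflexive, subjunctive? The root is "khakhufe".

khakhufad

Attach voice reflexive -a → khakhufea.
Attach mood subjunctive -ad → khakhufeaad.
Apply vowel deletion: khakhufeaad → khakhufad.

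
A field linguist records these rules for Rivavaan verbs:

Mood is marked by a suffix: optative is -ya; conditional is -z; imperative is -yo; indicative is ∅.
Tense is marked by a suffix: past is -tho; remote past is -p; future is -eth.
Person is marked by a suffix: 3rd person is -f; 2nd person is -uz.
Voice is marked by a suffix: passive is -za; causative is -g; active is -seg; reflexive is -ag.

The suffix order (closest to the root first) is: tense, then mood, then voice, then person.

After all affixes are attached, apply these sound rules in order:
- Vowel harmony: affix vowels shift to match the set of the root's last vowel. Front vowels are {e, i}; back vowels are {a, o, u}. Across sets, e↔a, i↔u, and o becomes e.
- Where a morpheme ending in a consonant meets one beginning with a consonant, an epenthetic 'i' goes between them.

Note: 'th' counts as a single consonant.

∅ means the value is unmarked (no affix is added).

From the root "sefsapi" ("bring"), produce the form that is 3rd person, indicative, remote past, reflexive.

Attach tense remote past -p → sefsapip.
mood = indicative: zero marking, form stays sefsapip.
Attach voice reflexive -ag → sefsapipag.
Attach person 3rd person -f → sefsapipagf.
Apply vowel harmony: sefsapipagf → sefsapipegf.
Apply epenthesis: sefsapipegf → sefsapipegif.

sefsapipegif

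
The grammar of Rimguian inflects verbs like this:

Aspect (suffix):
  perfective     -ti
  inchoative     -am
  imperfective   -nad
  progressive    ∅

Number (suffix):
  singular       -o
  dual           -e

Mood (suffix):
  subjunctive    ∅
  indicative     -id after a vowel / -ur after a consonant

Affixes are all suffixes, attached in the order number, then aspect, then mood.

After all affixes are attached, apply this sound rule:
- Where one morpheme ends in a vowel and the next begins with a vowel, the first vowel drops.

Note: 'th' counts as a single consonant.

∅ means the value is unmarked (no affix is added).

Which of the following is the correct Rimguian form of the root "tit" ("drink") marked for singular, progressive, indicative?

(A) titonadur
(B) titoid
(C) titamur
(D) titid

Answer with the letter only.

Attach number singular -o → tito.
aspect = progressive: zero marking, form stays tito.
Attach mood indicative -id (after vowel 'o') → titoid.
Apply vowel deletion: titoid → titid.
So the correct form is titid, option (D).
(A) titonadur is wrong: it uses imperfective instead of progressive for aspect.
(C) titamur is wrong: it uses inchoative instead of progressive for aspect.
(B) titoid is wrong: it fails to apply the sound rule(s).

D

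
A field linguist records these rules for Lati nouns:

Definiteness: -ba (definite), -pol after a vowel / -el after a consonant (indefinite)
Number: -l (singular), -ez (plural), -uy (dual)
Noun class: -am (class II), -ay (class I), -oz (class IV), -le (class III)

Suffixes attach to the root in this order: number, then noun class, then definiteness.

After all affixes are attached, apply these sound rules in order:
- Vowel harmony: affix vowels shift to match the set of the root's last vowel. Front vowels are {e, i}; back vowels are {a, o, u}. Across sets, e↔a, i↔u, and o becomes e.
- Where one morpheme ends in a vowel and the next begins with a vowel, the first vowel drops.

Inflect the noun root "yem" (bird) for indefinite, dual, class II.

yemiyemel

Attach number dual -uy → yemuy.
Attach noun class class II -am → yemuyam.
Attach definiteness indefinite -el (after consonant 'm') → yemuyamel.
Apply vowel harmony: yemuyamel → yemiyemel.
Vowel deletion: no change.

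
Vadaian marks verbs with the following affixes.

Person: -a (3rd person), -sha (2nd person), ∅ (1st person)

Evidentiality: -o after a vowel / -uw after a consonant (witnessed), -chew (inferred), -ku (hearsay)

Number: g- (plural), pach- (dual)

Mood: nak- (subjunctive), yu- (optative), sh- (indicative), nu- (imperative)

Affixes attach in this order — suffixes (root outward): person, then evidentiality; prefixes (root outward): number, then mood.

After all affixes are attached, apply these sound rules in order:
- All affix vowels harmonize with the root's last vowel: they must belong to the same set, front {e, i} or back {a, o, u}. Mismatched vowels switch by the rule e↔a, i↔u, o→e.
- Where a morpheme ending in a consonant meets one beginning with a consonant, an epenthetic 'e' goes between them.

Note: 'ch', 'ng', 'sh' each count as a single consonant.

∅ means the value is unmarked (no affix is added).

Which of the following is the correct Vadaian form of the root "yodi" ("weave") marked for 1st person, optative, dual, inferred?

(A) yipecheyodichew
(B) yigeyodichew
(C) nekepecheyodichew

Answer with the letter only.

Attach number dual pach- → pachyodi.
person = 1st person: zero marking, form stays pachyodi.
Attach mood optative yu- → yupachyodi.
Attach evidentiality inferred -chew → yupachyodichew.
Apply vowel harmony: yupachyodichew → yipechyodichew.
Apply epenthesis: yipechyodichew → yipecheyodichew.
So the correct form is yipecheyodichew, option (A).
(B) yigeyodichew is wrong: it uses plural instead of dual for number.
(C) nekepecheyodichew is wrong: it uses subjunctive instead of optative for mood.

A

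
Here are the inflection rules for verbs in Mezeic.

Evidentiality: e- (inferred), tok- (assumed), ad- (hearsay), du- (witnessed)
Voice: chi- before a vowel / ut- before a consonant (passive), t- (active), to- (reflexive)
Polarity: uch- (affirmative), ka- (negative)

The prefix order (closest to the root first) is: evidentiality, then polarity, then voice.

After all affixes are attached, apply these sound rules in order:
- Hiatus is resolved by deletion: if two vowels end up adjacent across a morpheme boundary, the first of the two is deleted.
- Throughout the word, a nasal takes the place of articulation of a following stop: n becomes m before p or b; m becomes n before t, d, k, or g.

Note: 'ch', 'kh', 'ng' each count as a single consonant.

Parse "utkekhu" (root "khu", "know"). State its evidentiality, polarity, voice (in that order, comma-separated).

inferred, negative, passive

Segment: ut-ka-e-khu.
evidentiality: e- → inferred.
polarity: ka- → negative.
voice: chi/ut- → passive.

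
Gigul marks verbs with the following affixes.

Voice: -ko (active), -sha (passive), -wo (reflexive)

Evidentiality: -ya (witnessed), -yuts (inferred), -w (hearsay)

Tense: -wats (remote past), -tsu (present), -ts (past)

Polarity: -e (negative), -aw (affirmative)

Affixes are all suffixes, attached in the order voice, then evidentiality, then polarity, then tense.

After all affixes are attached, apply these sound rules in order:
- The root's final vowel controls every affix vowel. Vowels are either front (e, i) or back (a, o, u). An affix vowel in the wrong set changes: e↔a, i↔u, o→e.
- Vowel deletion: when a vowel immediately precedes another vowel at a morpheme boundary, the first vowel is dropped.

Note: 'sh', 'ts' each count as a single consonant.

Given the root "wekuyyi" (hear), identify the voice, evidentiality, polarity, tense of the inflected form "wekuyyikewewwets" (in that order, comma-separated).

Segment: wekuyyi-ko-w-aw-wats.
voice: -ko → active.
evidentiality: -w → hearsay.
polarity: -aw → affirmative.
tense: -wats → remote past.

active, hearsay, affirmative, remote past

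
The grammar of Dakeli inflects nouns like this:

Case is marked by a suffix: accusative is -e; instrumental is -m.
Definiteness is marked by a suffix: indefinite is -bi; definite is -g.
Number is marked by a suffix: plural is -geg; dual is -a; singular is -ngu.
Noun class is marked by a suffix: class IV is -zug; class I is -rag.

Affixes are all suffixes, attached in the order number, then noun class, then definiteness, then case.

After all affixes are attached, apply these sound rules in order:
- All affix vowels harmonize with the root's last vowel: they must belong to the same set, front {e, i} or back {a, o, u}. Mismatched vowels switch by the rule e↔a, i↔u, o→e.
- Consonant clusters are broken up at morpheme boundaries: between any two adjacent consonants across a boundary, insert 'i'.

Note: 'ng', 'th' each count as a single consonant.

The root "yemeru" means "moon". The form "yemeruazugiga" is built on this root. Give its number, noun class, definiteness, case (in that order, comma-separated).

Segment: yemeru-a-zug-g-e.
number: -a → dual.
noun class: -zug → class IV.
definiteness: -g → definite.
case: -e → accusative.

dual, class IV, definite, accusative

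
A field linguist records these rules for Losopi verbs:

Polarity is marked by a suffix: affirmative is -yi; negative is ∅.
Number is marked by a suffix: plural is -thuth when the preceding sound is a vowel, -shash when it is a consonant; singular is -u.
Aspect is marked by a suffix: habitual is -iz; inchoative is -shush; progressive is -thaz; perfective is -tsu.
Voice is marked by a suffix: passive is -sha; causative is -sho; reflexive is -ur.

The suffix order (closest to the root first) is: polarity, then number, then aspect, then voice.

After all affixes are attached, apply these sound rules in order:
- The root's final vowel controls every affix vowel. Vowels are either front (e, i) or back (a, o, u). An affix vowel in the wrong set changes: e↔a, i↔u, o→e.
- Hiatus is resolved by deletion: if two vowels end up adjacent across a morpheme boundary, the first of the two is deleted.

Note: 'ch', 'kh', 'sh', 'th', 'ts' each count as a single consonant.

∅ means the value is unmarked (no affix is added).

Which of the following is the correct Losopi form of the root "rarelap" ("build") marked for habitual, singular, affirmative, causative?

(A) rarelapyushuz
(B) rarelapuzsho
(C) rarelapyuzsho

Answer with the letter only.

Attach polarity affirmative -yi → rarelapyi.
Attach number singular -u → rarelapyiu.
Attach aspect habitual -iz → rarelapyiuiz.
Attach voice causative -sho → rarelapyiuizsho.
Apply vowel harmony: rarelapyiuizsho → rarelapyuuuzsho.
Apply vowel deletion: rarelapyuuuzsho → rarelapyuzsho.
So the correct form is rarelapyuzsho, option (C).
(A) rarelapyushuz is wrong: it has the affixes in the wrong order.
(B) rarelapuzsho is wrong: it uses negative instead of affirmative for polarity.

C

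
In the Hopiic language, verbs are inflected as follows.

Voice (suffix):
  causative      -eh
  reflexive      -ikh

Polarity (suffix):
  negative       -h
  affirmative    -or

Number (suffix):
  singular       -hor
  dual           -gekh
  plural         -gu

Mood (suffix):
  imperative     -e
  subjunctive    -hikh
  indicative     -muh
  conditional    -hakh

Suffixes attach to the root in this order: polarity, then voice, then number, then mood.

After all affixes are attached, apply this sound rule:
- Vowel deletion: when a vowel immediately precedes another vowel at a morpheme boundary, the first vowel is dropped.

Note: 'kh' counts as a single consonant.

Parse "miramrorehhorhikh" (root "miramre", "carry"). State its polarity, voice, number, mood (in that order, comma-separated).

Segment: miramre-or-eh-hor-hikh.
polarity: -or → affirmative.
voice: -eh → causative.
number: -hor → singular.
mood: -hikh → subjunctive.

affirmative, causative, singular, subjunctive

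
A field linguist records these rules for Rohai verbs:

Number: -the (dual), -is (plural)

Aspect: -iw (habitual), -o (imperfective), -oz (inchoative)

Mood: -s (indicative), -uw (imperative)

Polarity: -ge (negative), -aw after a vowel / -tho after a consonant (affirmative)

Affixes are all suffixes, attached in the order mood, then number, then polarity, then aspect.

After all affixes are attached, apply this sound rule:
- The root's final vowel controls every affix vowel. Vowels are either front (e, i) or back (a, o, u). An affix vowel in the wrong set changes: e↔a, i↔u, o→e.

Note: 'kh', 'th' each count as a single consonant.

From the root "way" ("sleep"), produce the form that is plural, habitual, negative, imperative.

Attach mood imperative -uw → wayuw.
Attach number plural -is → wayuwis.
Attach polarity negative -ge → wayuwisge.
Attach aspect habitual -iw → wayuwisgeiw.
Apply vowel harmony: wayuwisgeiw → wayuwusgauw.

wayuwusgauw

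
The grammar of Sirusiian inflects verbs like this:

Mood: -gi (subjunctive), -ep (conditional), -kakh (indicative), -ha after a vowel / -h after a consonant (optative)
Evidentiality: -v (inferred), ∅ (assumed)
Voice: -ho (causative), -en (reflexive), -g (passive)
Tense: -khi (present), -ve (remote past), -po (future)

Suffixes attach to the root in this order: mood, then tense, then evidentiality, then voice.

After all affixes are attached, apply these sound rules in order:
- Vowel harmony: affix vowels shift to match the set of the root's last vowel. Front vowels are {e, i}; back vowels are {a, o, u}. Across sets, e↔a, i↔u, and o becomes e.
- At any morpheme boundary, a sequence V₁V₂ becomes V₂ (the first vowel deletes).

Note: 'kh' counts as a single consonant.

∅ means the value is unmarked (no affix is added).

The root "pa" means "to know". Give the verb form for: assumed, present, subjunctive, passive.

pagukhug

Attach mood subjunctive -gi → pagi.
Attach tense present -khi → pagikhi.
evidentiality = assumed: zero marking, form stays pagikhi.
Attach voice passive -g → pagikhig.
Apply vowel harmony: pagikhig → pagukhug.
Vowel deletion: no change.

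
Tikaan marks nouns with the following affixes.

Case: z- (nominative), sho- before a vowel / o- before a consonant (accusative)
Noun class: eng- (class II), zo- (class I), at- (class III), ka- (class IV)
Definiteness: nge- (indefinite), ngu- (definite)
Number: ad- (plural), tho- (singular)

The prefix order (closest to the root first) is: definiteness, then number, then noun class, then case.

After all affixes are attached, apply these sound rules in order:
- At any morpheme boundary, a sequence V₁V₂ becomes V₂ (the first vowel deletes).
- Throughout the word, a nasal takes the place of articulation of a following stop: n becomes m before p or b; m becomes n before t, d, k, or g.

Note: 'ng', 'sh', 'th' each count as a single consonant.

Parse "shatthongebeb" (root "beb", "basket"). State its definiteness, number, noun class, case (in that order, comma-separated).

Segment: sho-at-tho-nge-beb.
definiteness: nge- → indefinite.
number: tho- → singular.
noun class: at- → class III.
case: sho/o- → accusative.

indefinite, singular, class III, accusative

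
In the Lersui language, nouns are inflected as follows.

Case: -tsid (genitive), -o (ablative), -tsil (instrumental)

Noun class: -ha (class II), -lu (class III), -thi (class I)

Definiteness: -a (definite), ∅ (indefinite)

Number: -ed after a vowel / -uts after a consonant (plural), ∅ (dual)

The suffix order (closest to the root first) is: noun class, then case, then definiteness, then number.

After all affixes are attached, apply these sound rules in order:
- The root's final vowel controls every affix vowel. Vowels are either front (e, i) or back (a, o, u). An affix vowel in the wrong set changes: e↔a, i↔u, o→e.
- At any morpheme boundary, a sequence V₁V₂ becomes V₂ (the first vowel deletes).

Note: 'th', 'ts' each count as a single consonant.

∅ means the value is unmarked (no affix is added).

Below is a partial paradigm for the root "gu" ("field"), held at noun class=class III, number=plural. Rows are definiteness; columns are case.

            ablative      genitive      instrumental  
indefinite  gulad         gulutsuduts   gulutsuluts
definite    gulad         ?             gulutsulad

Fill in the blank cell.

gulutsudad

Attach noun class class III -lu → gulu.
Attach case genitive -tsid → gulutsid.
Attach definiteness definite -a → gulutsida.
Attach number plural -ed (after vowel 'a') → gulutsidaed.
Apply vowel harmony: gulutsidaed → gulutsudaad.
Apply vowel deletion: gulutsudaad → gulutsudad.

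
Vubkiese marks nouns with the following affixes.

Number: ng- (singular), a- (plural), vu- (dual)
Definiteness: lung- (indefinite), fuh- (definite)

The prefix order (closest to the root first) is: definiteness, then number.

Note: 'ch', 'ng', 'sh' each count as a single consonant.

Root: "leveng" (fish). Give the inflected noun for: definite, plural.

afuhleveng

Attach definiteness definite fuh- → fuhleveng.
Attach number plural a- → afuhleveng.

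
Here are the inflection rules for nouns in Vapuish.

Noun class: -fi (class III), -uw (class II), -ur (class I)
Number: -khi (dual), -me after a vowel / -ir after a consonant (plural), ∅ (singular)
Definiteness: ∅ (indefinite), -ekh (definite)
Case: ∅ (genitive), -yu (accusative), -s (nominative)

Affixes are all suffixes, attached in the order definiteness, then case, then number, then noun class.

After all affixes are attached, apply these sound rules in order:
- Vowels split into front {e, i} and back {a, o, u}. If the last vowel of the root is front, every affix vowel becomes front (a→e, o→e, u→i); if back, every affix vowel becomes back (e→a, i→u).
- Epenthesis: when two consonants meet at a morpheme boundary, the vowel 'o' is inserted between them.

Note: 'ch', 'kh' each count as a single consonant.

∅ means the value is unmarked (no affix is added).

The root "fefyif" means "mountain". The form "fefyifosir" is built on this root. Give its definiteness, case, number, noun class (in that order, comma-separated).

Segment: fefyif-s-ur.
definiteness: ∅ → indefinite.
case: -s → nominative.
number: ∅ → singular.
noun class: -ur → class I.

indefinite, nominative, singular, class I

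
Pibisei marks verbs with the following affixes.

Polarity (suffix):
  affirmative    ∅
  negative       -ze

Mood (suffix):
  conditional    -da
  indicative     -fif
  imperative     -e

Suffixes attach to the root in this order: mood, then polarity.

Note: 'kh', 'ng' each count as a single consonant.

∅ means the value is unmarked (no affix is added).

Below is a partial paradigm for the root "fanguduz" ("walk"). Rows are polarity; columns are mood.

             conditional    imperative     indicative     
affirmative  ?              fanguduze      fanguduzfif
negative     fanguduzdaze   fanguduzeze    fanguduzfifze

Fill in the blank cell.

Attach mood conditional -da → fanguduzda.
polarity = affirmative: zero marking, form stays fanguduzda.

fanguduzda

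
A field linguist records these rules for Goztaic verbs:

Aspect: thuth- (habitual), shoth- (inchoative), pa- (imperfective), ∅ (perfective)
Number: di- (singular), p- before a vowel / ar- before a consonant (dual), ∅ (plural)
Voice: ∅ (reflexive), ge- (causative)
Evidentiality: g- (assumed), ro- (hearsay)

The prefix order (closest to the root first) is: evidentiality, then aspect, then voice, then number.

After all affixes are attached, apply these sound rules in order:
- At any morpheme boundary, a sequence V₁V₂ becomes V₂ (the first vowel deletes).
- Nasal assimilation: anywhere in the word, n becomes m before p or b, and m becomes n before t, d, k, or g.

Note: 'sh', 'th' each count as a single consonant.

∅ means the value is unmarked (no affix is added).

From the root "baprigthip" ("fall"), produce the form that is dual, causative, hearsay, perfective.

Attach evidentiality hearsay ro- → robaprigthip.
aspect = perfective: zero marking, form stays robaprigthip.
Attach voice causative ge- → gerobaprigthip.
Attach number dual ar- (before consonant 'g') → argerobaprigthip.
Vowel deletion: no change.
Nasal assimilation: no change.

argerobaprigthip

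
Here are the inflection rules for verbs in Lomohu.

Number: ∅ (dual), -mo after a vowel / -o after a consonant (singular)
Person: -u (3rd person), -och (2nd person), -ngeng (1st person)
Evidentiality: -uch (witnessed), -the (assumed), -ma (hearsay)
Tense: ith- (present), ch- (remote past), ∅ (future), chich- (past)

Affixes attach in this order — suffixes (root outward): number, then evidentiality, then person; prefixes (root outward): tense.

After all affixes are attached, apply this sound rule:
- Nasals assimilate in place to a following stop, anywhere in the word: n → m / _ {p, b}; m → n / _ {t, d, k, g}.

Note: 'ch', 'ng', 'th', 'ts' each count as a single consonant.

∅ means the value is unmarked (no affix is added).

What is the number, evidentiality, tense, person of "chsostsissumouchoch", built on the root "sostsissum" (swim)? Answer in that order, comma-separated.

Segment: ch-sostsissum-o-uch-och.
number: -mo/o → singular.
evidentiality: -uch → witnessed.
tense: ch- → remote past.
person: -och → 2nd person.

singular, witnessed, remote past, 2nd person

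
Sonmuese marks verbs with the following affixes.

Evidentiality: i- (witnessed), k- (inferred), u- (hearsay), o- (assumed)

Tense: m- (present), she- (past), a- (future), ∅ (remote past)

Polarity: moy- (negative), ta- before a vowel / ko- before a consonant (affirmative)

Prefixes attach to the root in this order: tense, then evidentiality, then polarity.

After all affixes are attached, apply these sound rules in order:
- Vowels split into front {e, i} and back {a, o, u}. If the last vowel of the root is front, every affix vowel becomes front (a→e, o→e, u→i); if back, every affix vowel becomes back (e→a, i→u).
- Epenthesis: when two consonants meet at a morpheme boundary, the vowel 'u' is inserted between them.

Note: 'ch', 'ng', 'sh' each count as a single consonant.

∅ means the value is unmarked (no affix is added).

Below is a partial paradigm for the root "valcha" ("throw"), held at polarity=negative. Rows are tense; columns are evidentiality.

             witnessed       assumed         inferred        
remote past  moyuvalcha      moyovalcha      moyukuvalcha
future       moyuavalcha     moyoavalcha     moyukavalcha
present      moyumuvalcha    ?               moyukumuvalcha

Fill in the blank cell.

moyomuvalcha

Attach tense present m- → mvalcha.
Attach evidentiality assumed o- → omvalcha.
Attach polarity negative moy- → moyomvalcha.
Vowel harmony: no change.
Apply epenthesis: moyomvalcha → moyomuvalcha.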